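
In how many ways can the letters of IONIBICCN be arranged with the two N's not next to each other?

11760

There are 9!/(3!·2!·2!) = 15120 arrangements of IONIBICCN in total.
Arrangements with the N's together: treat NN as one letter, giving (8)!/(3!·2!) = 3360.
Subtracting, 15120 − 3360 = 11760 arrangements keep the N's apart.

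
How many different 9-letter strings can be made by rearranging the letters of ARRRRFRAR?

Letter multiplicities in ARRRRFRAR: A×2, F×1, R×6.
So there are 9! / (6!·2!) = 252 distinguishable arrangements.

252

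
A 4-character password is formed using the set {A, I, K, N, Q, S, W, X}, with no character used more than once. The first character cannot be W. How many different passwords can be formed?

1470

The first character has 8−1 = 7 choices (anything except W).
The remaining 3 characters are filled from the other 7 symbols without repetition: 7 × 6 × 5 = 210.
Total: 7 × 210 = 1470.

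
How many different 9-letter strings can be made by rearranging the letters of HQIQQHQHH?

HQIQQHQHH has 9 letters with H appearing 4 times and Q appearing 4 times.
So there are 9! / (4!·4!) = 630 distinguishable arrangements.

630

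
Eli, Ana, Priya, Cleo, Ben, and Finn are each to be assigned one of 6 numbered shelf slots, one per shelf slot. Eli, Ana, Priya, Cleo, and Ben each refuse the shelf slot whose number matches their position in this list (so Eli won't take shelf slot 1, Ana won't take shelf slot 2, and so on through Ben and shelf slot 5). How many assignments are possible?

309

Let Aᵢ (for 1 ≤ i ≤ 5) be the placements that put person i in their forbidden shelf slot. Any j of these fix j positions, leaving (6−j)! ways to fill the rest, and there are C(5,j) ways to pick which j.
By inclusion–exclusion, the number of valid placements is Σ_{j=0}^{5} (−1)^j C(5,j)·(6−j)!.
Computing: 720 − 600 + 240 − 60 + 10 − 1 = 309.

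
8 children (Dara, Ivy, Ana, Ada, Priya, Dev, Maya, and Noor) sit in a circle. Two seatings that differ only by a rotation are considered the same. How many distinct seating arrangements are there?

Seat Dara anywhere (absorbing the rotational symmetry), then permute the other 7: (7)! = 5040.

5040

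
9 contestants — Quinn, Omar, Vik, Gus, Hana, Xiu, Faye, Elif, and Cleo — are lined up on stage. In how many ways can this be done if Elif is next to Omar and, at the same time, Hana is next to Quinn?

Treat {Elif,Omar} as one block (2 orders) and {Hana,Quinn} as another (2 orders).
That leaves 7 units to arrange: 2 × 2 × 7! = 4 × 5040 = 20160.

20160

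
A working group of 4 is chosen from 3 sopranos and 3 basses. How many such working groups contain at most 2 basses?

12

Split by how many basses are chosen (0 through 2).
Sum: C(3,0)·C(3,4) + C(3,1)·C(3,3) + C(3,2)·C(3,2) = 0 + 3 + 9 = 12.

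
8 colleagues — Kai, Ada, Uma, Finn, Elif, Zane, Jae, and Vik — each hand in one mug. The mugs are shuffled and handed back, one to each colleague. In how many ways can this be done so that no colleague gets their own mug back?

14833

Count assignments avoiding every fixed point. For any j of the 8 colleagues fixed to their own mug, the other 8−j can be arranged in (8−j)! ways.
By inclusion–exclusion this is Σ_{j=0}^{8} (−1)^j C(8,j)·(8−j)!.
Computing: 40320 − 40320 + 20160 − 6720 + 1680 − 336 + 56 − 8 + 1 = 14833.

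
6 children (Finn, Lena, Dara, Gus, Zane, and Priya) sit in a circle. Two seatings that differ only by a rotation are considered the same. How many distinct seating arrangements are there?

120

Fix one person's seat to break rotational symmetry; the remaining 5 people can be arranged in (5)! = 120 ways.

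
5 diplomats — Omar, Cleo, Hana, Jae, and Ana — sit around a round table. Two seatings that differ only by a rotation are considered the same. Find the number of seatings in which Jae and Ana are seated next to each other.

Glue Jae and Ana into a block (2 internal orders). Seating 4 units around a circle gives (3)! arrangements.
So 2 × (3)! = 2 × 6 = 12.

12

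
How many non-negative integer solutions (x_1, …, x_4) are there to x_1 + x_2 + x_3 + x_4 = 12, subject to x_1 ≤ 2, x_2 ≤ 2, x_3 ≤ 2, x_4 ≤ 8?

Ignoring the caps, the number of non-negative solutions to x_1+…+x_4 = 12 is C(15,3) = 455.
Subtract solutions that violate a single cap (substitute x_i' = x_i − (cap_i+1)): x_1 ≥ 3 gives C(12,3) = 220; x_2 ≥ 3 gives C(12,3) = 220; x_3 ≥ 3 gives C(12,3) = 220; x_4 ≥ 9 gives C(6,3) = 20. Together 680.
Add back pairs where two caps are both exceeded: 84 + 84 + 1 + 84 + 1 + 1 = 255.
Subtract triples: 20 + 0 + 0 + 0 = 20.
By inclusion–exclusion the count is 455 − 680 + 255 − 20 = 10.

10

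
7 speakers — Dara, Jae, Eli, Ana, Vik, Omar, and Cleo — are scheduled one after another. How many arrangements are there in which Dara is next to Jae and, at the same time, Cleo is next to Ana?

480

Treat {Dara,Jae} as one block (2 orders) and {Cleo,Ana} as another (2 orders).
That leaves 5 units to arrange: 2 × 2 × 5! = 4 × 120 = 480.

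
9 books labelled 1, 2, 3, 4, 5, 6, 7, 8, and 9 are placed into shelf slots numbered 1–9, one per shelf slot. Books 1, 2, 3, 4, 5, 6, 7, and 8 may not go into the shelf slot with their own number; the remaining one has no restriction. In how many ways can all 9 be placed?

148329

Let Aᵢ (for 1 ≤ i ≤ 8) be the placements that put book i in its forbidden shelf slot. Any j of these fix j positions, leaving (9−j)! ways to fill the rest, and there are C(8,j) ways to pick which j.
By inclusion–exclusion, the number of valid placements is Σ_{j=0}^{8} (−1)^j C(8,j)·(9−j)!.
Computing: 362880 − 322560 + 141120 − 40320 + 8400 − 1344 + 168 − 16 + 1 = 148329.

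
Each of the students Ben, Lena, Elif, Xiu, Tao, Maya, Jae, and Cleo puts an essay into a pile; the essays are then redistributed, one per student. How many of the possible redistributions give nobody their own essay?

14833

Count assignments avoiding every fixed point. For any j of the 8 students fixed to their own essay, the other 8−j can be arranged in (8−j)! ways.
By inclusion–exclusion this is Σ_{j=0}^{8} (−1)^j C(8,j)·(8−j)!.
Computing: 40320 − 40320 + 20160 − 6720 + 1680 − 336 + 56 − 8 + 1 = 14833.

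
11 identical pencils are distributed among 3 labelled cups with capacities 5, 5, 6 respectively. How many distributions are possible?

21

Ignoring the caps, the number of non-negative solutions to x_1+…+x_3 = 11 is C(13,2) = 78.
Subtract solutions that violate a single cap (substitute x_i' = x_i − (cap_i+1)): x_1 ≥ 6 gives C(7,2) = 21; x_2 ≥ 6 gives C(7,2) = 21; x_3 ≥ 7 gives C(6,2) = 15. Together 57.
No two caps can be exceeded simultaneously, so the pair terms are all 0.
By inclusion–exclusion the count is 78 − 57 + 0 = 21.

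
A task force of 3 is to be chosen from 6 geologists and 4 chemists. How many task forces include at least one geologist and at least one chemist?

Total 3-person selections from all 10: C(10,3) = 120.
Subtract selections that omit an entire group: no geologists → C(4,3) = 4; no chemists → C(6,3) = 20.
Both groups omitted at once is impossible, so 120 − 24 = 96.

96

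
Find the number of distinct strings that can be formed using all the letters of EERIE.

Letter multiplicities in EERIE: E×3, I×1, R×1.
The number of distinct arrangements is 5!/(3!) = 120/6 = 20.

20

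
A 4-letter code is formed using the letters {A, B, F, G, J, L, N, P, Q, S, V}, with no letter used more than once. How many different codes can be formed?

7920

This is a permutation of 4 out of 11: P(11,4) = 11!/7!.
11 × 10 × 9 × 8 = 7920.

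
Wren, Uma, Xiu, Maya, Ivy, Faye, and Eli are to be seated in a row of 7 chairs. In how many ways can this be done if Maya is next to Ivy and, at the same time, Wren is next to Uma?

Treat {Maya,Ivy} as one block (2 orders) and {Wren,Uma} as another (2 orders).
That leaves 5 units to arrange: 2 × 2 × 5! = 4 × 120 = 480.

480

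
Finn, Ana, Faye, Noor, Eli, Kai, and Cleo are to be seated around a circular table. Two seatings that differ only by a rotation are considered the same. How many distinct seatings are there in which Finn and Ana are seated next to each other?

240

Glue Finn and Ana into a block (2 internal orders). Seating 6 units around a circle gives (5)! arrangements.
So 2 × (5)! = 2 × 120 = 240.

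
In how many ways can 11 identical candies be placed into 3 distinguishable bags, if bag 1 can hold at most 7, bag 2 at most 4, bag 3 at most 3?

Ignoring the caps, the number of non-negative solutions to x_1+…+x_3 = 11 is C(13,2) = 78.
Subtract solutions that violate a single cap (substitute x_i' = x_i − (cap_i+1)): x_1 ≥ 8 gives C(5,2) = 10; x_2 ≥ 5 gives C(8,2) = 28; x_3 ≥ 4 gives C(9,2) = 36. Together 74.
Add back pairs where two caps are both exceeded: 0 + 0 + 6 = 6.
By inclusion–exclusion the count is 78 − 74 + 6 = 10.

10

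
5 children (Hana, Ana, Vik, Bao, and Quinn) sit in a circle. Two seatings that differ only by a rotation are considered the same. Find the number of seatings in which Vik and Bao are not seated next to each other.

Without the restriction there are (4)! = 24 seatings.
Seatings with Vik beside Bao: treat them as a block with 2 internal orders, giving 2 × (3)! = 12.
Subtracting, 24 − 12 = 12.

12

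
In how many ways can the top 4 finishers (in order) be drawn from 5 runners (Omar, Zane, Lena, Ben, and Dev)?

There are 5 choices for 1st place, 4 for 2nd, and so on down to 2 for position 4.
That gives 5 × 4 × 3 × 2 = 120.

120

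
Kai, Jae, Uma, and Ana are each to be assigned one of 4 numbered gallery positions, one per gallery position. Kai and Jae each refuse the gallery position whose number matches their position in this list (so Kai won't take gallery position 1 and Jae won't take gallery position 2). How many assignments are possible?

14

Let Aᵢ (for i ∈ {1, 2}) be the placements that put person i in their forbidden gallery position. Any j of these fix j positions, leaving (4−j)! ways to fill the rest, and there are C(2,j) ways to pick which j.
By inclusion–exclusion, the number of valid placements is Σ_{j=0}^{2} (−1)^j C(2,j)·(4−j)!.
Computing: 24 − 12 + 2 = 14.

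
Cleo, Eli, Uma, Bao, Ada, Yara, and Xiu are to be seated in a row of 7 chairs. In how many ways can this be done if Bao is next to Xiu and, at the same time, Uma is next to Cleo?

Treat {Bao,Xiu} as one block (2 orders) and {Uma,Cleo} as another (2 orders).
That leaves 5 units to arrange: 2 × 2 × 5! = 4 × 120 = 480.

480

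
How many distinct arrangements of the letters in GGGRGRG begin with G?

With the first slot taken by G, it remains to arrange the other 6 letters (GGRGRG).
Those 6 letters have G appearing 4 times and R appearing twice, giving (6)!/(4!·2!) = 15.

15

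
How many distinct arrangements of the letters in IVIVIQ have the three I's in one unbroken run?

12

Treat the 3 copies of I as a single block. The multiset to arrange is then {III, Q, V, V}, 4 items in all.
That gives (4)!/(2!) = 12 arrangements.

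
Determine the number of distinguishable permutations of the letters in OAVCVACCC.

3780

Letter multiplicities in OAVCVACCC: A×2, C×4, O×1, V×2.
The number of distinct arrangements is 9!/(4!·2!·2!) = 362880/96 = 3780.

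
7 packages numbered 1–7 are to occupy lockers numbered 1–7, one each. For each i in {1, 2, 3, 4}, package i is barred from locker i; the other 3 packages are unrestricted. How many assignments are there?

Let Aᵢ (for 1 ≤ i ≤ 4) be the placements that put package i in its forbidden locker. Any j of these fix j positions, leaving (7−j)! ways to fill the rest, and there are C(4,j) ways to pick which j.
By inclusion–exclusion, the number of valid placements is Σ_{j=0}^{4} (−1)^j C(4,j)·(7−j)!.
Computing: 5040 − 2880 + 720 − 96 + 6 = 2790.

2790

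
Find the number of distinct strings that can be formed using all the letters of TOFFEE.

180

The 6 letters of TOFFEE have repeats: E appearing twice and F appearing twice.
So there are 6! / (2!·2!) = 180 distinguishable arrangements.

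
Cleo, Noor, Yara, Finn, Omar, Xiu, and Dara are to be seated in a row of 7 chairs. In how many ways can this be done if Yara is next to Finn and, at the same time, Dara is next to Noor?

480

Treat {Yara,Finn} as one block (2 orders) and {Dara,Noor} as another (2 orders).
That leaves 5 units to arrange: 2 × 2 × 5! = 4 × 120 = 480.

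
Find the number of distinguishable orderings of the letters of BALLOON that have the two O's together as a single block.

360

Treat the 2 copies of O as a single block. The multiset to arrange is then {OO, A, B, L, L, N}, 6 items in all.
That gives (6)!/(2!) = 360 arrangements.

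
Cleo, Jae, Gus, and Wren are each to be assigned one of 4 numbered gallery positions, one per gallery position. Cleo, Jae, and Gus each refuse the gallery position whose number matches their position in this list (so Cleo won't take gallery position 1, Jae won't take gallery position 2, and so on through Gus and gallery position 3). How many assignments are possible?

Let Aᵢ (for i ∈ {1, 2, 3}) be the placements that put person i in their forbidden gallery position. Any j of these fix j positions, leaving (4−j)! ways to fill the rest, and there are C(3,j) ways to pick which j.
By inclusion–exclusion, the number of valid placements is Σ_{j=0}^{3} (−1)^j C(3,j)·(4−j)!.
Computing: 24 − 18 + 6 − 1 = 11.

11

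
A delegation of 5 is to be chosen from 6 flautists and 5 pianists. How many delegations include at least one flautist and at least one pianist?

With no constraint there are C(11,5) = 462 possible selections.
Selections missing a whole group: no flautists → C(5,5) = 1; no pianists → C(6,5) = 6.
Both groups omitted at once is impossible, so 462 − 7 = 455.

455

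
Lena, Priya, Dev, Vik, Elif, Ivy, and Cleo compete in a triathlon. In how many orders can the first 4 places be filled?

This is an ordered selection of 4 from 7: P(7,4).
That gives 7 × 6 × 5 × 4 = 840.

840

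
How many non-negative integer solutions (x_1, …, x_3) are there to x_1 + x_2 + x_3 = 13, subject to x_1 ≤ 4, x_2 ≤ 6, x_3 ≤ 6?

10

Without the upper bounds there are C(15,2) = 105 ways to split 13 among 3 variables.
Subtract solutions that violate a single cap (substitute x_i' = x_i − (cap_i+1)): x_1 ≥ 5 gives C(10,2) = 45; x_2 ≥ 7 gives C(8,2) = 28; x_3 ≥ 7 gives C(8,2) = 28. Together 101.
Add back pairs where two caps are both exceeded: 3 + 3 + 0 = 6.
By inclusion–exclusion the count is 105 − 101 + 6 = 10.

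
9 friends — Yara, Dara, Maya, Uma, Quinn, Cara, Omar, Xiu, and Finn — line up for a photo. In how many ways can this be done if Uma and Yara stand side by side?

80640

Glue Uma and Yara into one block (2 internal orders), leaving 8 units to arrange in a row.
So the count is 2·(8)! = 80640.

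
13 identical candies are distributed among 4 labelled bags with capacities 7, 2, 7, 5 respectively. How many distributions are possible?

By stars and bars, unrestricted non-negative solutions to x_1+…+x_4 = 13 number C(13+3,3) = 560.
Subtract solutions that violate a single cap (substitute x_i' = x_i − (cap_i+1)): x_1 ≥ 8 gives C(8,3) = 56; x_2 ≥ 3 gives C(13,3) = 286; x_3 ≥ 8 gives C(8,3) = 56; x_4 ≥ 6 gives C(10,3) = 120. Together 518.
Add back pairs where two caps are both exceeded: 10 + 0 + 0 + 10 + 35 + 0 = 55.
By inclusion–exclusion the count is 560 − 518 + 55 = 97.

97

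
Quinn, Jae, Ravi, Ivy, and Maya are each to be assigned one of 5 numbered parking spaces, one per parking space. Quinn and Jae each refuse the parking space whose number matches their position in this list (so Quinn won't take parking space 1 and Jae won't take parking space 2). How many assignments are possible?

Let Aᵢ (for i ∈ {1, 2}) be the placements that put person i in their forbidden parking space. Any j of these fix j positions, leaving (5−j)! ways to fill the rest, and there are C(2,j) ways to pick which j.
By inclusion–exclusion, the number of valid placements is Σ_{j=0}^{2} (−1)^j C(2,j)·(5−j)!.
Computing: 120 − 48 + 6 = 78.

78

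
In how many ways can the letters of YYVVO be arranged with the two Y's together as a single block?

12

Treat the 2 copies of Y as a single block. The multiset to arrange is then {YY, O, V, V}, 4 items in all.
That gives (4)!/(2!) = 12 arrangements.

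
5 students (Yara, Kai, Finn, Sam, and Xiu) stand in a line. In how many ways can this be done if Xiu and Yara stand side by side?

Place the 3 others and the Xiu-Yara pair as 4 objects in a line; the pair has 2 internal arrangements.
So the count is 2·(4)! = 48.

48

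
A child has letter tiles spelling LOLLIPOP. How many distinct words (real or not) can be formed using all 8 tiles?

1680

LOLLIPOP has 8 letters with L appearing 3 times, O appearing twice, and P appearing twice.
Dividing 8! = 40320 by 3!·2!·2! = 24 for the repeated letters gives 1680.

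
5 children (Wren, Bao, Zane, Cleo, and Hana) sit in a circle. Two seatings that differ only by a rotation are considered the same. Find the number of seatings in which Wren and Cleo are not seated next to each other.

12

Without the restriction there are (4)! = 24 seatings.
Seatings with Wren beside Cleo: treat them as a block with 2 internal orders, giving 2 × (3)! = 12.
Subtracting, 24 − 12 = 12.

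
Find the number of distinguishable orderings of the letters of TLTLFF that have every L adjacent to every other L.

Treat the 2 copies of L as a single block. The multiset to arrange is then {LL, F, F, T, T}, 5 items in all.
That gives (5)!/(2!·2!) = 30 arrangements.

30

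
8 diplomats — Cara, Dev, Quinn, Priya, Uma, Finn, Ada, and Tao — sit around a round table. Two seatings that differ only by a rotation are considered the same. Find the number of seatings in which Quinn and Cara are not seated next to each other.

All circular seatings of 8 people number (7)! = 5040.
Those with Quinn next to Cara: fuse the pair into one unit and seat 7 units around a circle — 2·(6)! = 1440.
Subtracting, 5040 − 1440 = 3600.

3600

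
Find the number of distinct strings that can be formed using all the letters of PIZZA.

Letter multiplicities in PIZZA: A×1, I×1, P×1, Z×2.
So there are 5! / (2!) = 60 distinguishable arrangements.

60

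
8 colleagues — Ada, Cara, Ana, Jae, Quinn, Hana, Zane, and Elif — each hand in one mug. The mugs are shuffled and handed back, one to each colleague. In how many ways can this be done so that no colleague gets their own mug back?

This is the derangement count D_8: permutations of 8 items with no fixed point.
By inclusion–exclusion this is Σ_{j=0}^{8} (−1)^j C(8,j)·(8−j)!.
Computing: 40320 − 40320 + 20160 − 6720 + 1680 − 336 + 56 − 8 + 1 = 14833.

14833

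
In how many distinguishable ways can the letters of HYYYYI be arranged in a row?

Letter multiplicities in HYYYYI: H×1, I×1, Y×4.
Dividing 6! = 720 by 4! = 24 for the repeated letters gives 30.

30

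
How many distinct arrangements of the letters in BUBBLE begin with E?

20

Fix E in the first position and arrange the remaining 5 letters.
Those 5 letters have B appearing 3 times, giving (5)!/(3!) = 20.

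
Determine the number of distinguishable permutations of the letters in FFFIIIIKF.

630

Letter multiplicities in FFFIIIIKF: F×4, I×4, K×1.
The number of distinct arrangements is 9!/(4!·4!) = 362880/576 = 630.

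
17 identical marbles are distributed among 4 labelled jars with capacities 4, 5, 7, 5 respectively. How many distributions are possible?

By stars and bars, unrestricted non-negative solutions to x_1+…+x_4 = 17 number C(17+3,3) = 1140.
Subtract solutions that violate a single cap (substitute x_i' = x_i − (cap_i+1)): x_1 ≥ 5 gives C(15,3) = 455; x_2 ≥ 6 gives C(14,3) = 364; x_3 ≥ 8 gives C(12,3) = 220; x_4 ≥ 6 gives C(14,3) = 364. Together 1403.
Add back pairs where two caps are both exceeded: 84 + 35 + 84 + 20 + 56 + 20 = 299.
Subtract triples: 0 + 1 + 0 + 0 = 1.
By inclusion–exclusion the count is 1140 − 1403 + 299 − 1 = 35.

35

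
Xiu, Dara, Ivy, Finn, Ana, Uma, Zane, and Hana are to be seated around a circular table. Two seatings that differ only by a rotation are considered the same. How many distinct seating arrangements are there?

5040

Fix one person's seat to break rotational symmetry; the remaining 7 people can be arranged in (7)! = 5040 ways.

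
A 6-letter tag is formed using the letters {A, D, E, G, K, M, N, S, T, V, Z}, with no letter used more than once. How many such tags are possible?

332640

This is a permutation of 6 out of 11: P(11,6) = 11!/5!.
That product is 11 × 10 × 9 × 8 × 7 × 6 = 332640.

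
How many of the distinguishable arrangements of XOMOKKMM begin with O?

With the first slot taken by O, it remains to arrange the other 7 letters (XMOKKMM).
Those 7 letters have K appearing twice and M appearing 3 times, giving (7)!/(3!·2!) = 420.

420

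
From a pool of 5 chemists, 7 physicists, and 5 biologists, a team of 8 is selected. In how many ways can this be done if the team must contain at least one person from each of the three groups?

23275

Unrestricted: C(17,8) = 24310 ways to pick any 8 of the 17.
Subtract selections that omit an entire group: no chemists → C(12,8) = 495; no physicists → C(10,8) = 45; no biologists → C(12,8) = 495.
Add back selections omitting two groups (i.e. drawn from a single group): C(5,8) + C(7,8) + C(5,8) = 0.
By inclusion–exclusion: 24310 − 1035 + 0 = 23275.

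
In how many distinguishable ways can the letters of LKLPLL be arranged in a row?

The 6 letters of LKLPLL have repeats: L appearing 4 times.
So there are 6! / (4!) = 30 distinguishable arrangements.

30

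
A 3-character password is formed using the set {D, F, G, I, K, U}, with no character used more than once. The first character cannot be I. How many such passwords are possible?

100

The first character has 6−1 = 5 choices (anything except I).
The remaining 2 characters are filled from the other 5 symbols without repetition: 5 × 4 = 20.
Total: 5 × 20 = 100.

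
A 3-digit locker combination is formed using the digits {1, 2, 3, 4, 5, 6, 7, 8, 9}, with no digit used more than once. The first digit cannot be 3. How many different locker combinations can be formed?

The first digit has 9−1 = 8 choices (anything except 3).
The remaining 2 digits are filled from the other 8 symbols without repetition: 8 × 7 = 56.
Total: 8 × 56 = 448.

448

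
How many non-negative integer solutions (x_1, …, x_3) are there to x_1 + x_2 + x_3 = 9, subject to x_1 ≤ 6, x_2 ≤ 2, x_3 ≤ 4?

Without the upper bounds there are C(11,2) = 55 ways to split 9 among 3 variables.
Subtract solutions that violate a single cap (substitute x_i' = x_i − (cap_i+1)): x_1 ≥ 7 gives C(4,2) = 6; x_2 ≥ 3 gives C(8,2) = 28; x_3 ≥ 5 gives C(6,2) = 15. Together 49.
Add back pairs where two caps are both exceeded: 0 + 0 + 3 = 3.
By inclusion–exclusion the count is 55 − 49 + 3 = 9.

9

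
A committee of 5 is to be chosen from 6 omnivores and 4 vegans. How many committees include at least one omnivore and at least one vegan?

Total 5-person selections from all 10: C(10,5) = 252.
Selections missing a whole group: no omnivores → C(4,5) = 0; no vegans → C(6,5) = 6.
Both groups omitted at once is impossible, so 252 − 6 = 246.

246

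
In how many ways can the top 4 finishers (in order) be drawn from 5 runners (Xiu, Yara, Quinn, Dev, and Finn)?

This is an ordered selection of 4 from 5: P(5,4).
That gives 5 × 4 × 3 × 2 = 120.

120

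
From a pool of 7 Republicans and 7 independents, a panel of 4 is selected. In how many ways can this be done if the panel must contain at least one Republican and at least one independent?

931

Total 4-person selections from all 14: C(14,4) = 1001.
Subtract selections that omit an entire group: no Republicans → C(7,4) = 35; no independents → C(7,4) = 35.
Both groups omitted at once is impossible, so 1001 − 70 = 931.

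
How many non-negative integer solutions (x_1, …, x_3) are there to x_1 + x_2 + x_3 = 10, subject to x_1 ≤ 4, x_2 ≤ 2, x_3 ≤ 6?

6

Ignoring the caps, the number of non-negative solutions to x_1+…+x_3 = 10 is C(12,2) = 66.
Subtract solutions that violate a single cap (substitute x_i' = x_i − (cap_i+1)): x_1 ≥ 5 gives C(7,2) = 21; x_2 ≥ 3 gives C(9,2) = 36; x_3 ≥ 7 gives C(5,2) = 10. Together 67.
Add back pairs where two caps are both exceeded: 6 + 0 + 1 = 7.
By inclusion–exclusion the count is 66 − 67 + 7 = 6.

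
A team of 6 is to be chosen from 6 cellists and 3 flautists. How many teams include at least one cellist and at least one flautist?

With no constraint there are C(9,6) = 84 possible selections.
Selections missing a whole group: no cellists → C(3,6) = 0; no flautists → C(6,6) = 1.
Both groups omitted at once is impossible, so 84 − 1 = 83.

83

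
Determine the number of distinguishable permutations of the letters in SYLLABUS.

SYLLABUS has 8 letters with L appearing twice and S appearing twice.
Dividing 8! = 40320 by 2!·2! = 4 for the repeated letters gives 10080.

10080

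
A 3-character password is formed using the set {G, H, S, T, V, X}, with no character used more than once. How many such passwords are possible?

Choose and order 3 of the 6 symbols: the first character has 6 options, the next 5, then 4.
That product is 6 × 5 × 4 = 120.

120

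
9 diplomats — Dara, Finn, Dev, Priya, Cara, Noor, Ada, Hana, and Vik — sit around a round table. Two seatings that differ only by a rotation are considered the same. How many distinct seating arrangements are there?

40320

Seat Dara anywhere (absorbing the rotational symmetry), then permute the other 8: (8)! = 40320.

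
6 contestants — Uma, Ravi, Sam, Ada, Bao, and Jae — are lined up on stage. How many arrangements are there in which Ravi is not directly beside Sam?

There are 6! = 720 arrangements in all. If Ravi and Sam are adjacent, merging them into one block gives 2·(5)! = 240 arrangements.
So 720 − 240 = 480 arrangements keep them apart.

480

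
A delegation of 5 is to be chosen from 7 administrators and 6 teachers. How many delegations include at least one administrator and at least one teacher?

1260

With no constraint there are C(13,5) = 1287 possible selections.
Selections missing a whole group: no administrators → C(6,5) = 6; no teachers → C(7,5) = 21.
Both groups omitted at once is impossible, so 1287 − 27 = 1260.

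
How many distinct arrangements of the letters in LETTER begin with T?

With the first slot taken by T, it remains to arrange the other 5 letters (LETER).
Those 5 letters have E appearing twice, giving (5)!/(2!) = 60.

60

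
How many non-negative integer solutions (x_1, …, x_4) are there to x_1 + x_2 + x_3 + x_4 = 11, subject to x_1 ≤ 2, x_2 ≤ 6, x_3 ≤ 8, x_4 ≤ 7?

139

Without the upper bounds there are C(14,3) = 364 ways to split 11 among 4 variables.
Subtract solutions that violate a single cap (substitute x_i' = x_i − (cap_i+1)): x_1 ≥ 3 gives C(11,3) = 165; x_2 ≥ 7 gives C(7,3) = 35; x_3 ≥ 9 gives C(5,3) = 10; x_4 ≥ 8 gives C(6,3) = 20. Together 230.
Add back pairs where two caps are both exceeded: 4 + 0 + 1 + 0 + 0 + 0 = 5.
By inclusion–exclusion the count is 364 − 230 + 5 = 139.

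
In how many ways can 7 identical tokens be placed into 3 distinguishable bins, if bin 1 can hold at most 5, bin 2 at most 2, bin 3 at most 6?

17

By stars and bars, unrestricted non-negative solutions to x_1+…+x_3 = 7 number C(7+2,2) = 36.
Subtract solutions that violate a single cap (substitute x_i' = x_i − (cap_i+1)): x_1 ≥ 6 gives C(3,2) = 3; x_2 ≥ 3 gives C(6,2) = 15; x_3 ≥ 7 gives C(2,2) = 1. Together 19.
No two caps can be exceeded simultaneously, so the pair terms are all 0.
By inclusion–exclusion the count is 36 − 19 + 0 = 17.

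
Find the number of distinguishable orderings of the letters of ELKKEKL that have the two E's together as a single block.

60

Treat the 2 copies of E as a single block. The multiset to arrange is then {EE, K, K, K, L, L}, 6 items in all.
That gives (6)!/(3!·2!) = 60 arrangements.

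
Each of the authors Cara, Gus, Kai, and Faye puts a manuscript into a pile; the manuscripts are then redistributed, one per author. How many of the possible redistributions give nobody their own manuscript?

Count assignments avoiding every fixed point. For any j of the 4 authors fixed to their own manuscript, the other 4−j can be arranged in (4−j)! ways.
By inclusion–exclusion this is Σ_{j=0}^{4} (−1)^j C(4,j)·(4−j)!.
Computing: 24 − 24 + 12 − 4 + 1 = 9.

9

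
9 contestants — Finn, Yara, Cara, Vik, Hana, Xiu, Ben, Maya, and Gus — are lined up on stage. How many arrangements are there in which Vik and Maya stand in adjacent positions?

Place the 7 others and the Vik-Maya pair as 8 objects in a line; the pair has 2 internal arrangements.
So the count is 2·(8)! = 80640.

80640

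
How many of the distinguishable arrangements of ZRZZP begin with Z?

12

Fix Z in the first position and arrange the remaining 4 letters.
Those 4 letters have Z appearing twice, giving (4)!/(2!) = 12.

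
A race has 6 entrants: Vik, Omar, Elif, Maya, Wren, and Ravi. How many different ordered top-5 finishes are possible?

There are 6 choices for 1st place, 5 for 2nd, and so on down to 2 for position 5.
That gives 6 × 5 × 4 × 3 × 2 = 720.

720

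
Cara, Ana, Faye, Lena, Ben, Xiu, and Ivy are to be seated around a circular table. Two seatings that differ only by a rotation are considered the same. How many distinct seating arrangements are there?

720

Seat Cara anywhere (absorbing the rotational symmetry), then permute the other 6: (6)! = 720.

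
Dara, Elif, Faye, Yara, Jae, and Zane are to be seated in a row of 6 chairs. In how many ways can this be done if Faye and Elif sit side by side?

240

Glue Faye and Elif into one block (2 internal orders), leaving 5 units to arrange in a row.
So the count is 2·(5)! = 240.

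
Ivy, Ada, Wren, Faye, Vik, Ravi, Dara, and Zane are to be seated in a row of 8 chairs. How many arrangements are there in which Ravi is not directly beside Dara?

30240

Of the 8! = 40320 arrangements, those with Ravi and Dara adjacent number 2 × 7! = 10080 (treat the pair as a block with 2 internal orders).
So 40320 − 10080 = 30240 arrangements keep them apart.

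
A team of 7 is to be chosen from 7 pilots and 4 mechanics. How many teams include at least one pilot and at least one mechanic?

With no constraint there are C(11,7) = 330 possible selections.
Selections missing a whole group: no pilots → C(4,7) = 0; no mechanics → C(7,7) = 1.
Both groups omitted at once is impossible, so 330 − 1 = 329.

329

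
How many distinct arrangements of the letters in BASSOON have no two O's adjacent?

900

There are 7!/(2!·2!) = 1260 arrangements of BASSOON in total.
If the two O's are adjacent, glue them into one block, leaving 6 items to arrange: (6)!/(2!) = 360 ways.
Hence 1260 − 360 = 900.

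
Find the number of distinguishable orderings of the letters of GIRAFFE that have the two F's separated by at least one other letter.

1800

There are 7!/(2!) = 2520 arrangements of GIRAFFE in total.
Arrangements with the F's together: treat FF as one letter, giving (6)! = 720.
Hence 2520 − 720 = 1800.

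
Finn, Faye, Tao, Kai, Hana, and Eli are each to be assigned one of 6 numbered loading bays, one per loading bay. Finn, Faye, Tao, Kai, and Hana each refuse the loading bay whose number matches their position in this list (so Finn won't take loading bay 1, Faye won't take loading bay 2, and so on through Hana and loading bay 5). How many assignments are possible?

Let Aᵢ (for 1 ≤ i ≤ 5) be the placements that put person i in their forbidden loading bay. Any j of these fix j positions, leaving (6−j)! ways to fill the rest, and there are C(5,j) ways to pick which j.
By inclusion–exclusion, the number of valid placements is Σ_{j=0}^{5} (−1)^j C(5,j)·(6−j)!.
Computing: 720 − 600 + 240 − 60 + 10 − 1 = 309.

309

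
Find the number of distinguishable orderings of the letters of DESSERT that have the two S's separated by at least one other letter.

There are 7!/(2!·2!) = 1260 arrangements of DESSERT in total.
Arrangements with the S's together: treat SS as one letter, giving (6)!/(2!) = 360.
Hence 1260 − 360 = 900.

900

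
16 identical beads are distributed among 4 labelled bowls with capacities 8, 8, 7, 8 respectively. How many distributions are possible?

444

Ignoring the caps, the number of non-negative solutions to x_1+…+x_4 = 16 is C(19,3) = 969.
Subtract solutions that violate a single cap (substitute x_i' = x_i − (cap_i+1)): x_1 ≥ 9 gives C(10,3) = 120; x_2 ≥ 9 gives C(10,3) = 120; x_3 ≥ 8 gives C(11,3) = 165; x_4 ≥ 9 gives C(10,3) = 120. Together 525.
No two caps can be exceeded simultaneously, so the pair terms are all 0.
By inclusion–exclusion the count is 969 − 525 + 0 = 444.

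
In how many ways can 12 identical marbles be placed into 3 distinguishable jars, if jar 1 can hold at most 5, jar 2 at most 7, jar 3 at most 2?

6

Without the upper bounds there are C(14,2) = 91 ways to split 12 among 3 jars.
Subtract solutions that violate a single cap (substitute x_i' = x_i − (cap_i+1)): x_1 ≥ 6 gives C(8,2) = 28; x_2 ≥ 8 gives C(6,2) = 15; x_3 ≥ 3 gives C(11,2) = 55. Together 98.
Add back pairs where two caps are both exceeded: 0 + 10 + 3 = 13.
By inclusion–exclusion the count is 91 − 98 + 13 = 6.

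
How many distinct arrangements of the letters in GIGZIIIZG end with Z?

280

With the last slot taken by Z, it remains to arrange the other 8 letters (GIGIIIZG).
Those 8 letters have G appearing 3 times and I appearing 4 times, giving (8)!/(4!·3!) = 280.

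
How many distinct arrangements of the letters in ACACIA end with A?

30

Fix A in the last position and arrange the remaining 5 letters.
Those 5 letters have A appearing twice and C appearing twice, giving (5)!/(2!·2!) = 30.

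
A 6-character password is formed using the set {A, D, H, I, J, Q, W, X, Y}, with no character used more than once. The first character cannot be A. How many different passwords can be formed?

The first character has 9−1 = 8 choices (anything except A).
The remaining 5 characters are filled from the other 8 symbols without repetition: 8 × 7 × 6 × 5 × 4 = 6720.
Total: 8 × 6720 = 53760.

53760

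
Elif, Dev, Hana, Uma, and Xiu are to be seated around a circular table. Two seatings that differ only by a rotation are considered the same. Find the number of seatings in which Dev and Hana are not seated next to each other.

All circular seatings of 5 people number (4)! = 24.
Those with Dev next to Hana: fuse the pair into one unit and seat 4 units around a circle — 2·(3)! = 12.
Subtracting, 24 − 12 = 12.

12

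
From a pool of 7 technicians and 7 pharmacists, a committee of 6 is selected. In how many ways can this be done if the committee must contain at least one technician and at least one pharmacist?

2989

Unrestricted: C(14,6) = 3003 ways to pick any 6 of the 14.
Selections missing a whole group: no technicians → C(7,6) = 7; no pharmacists → C(7,6) = 7.
Both groups omitted at once is impossible, so 3003 − 14 = 2989.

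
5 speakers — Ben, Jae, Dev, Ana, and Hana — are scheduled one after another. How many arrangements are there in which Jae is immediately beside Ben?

Place the 3 others and the Jae-Ben pair as 4 objects in a line; the pair has 2 internal arrangements.
That gives 2 × 4! = 2 × 24 = 48.

48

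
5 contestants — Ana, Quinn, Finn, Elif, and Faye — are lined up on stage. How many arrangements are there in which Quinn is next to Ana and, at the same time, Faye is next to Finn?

24

Treat {Quinn,Ana} as one block (2 orders) and {Faye,Finn} as another (2 orders).
That leaves 3 units to arrange: 2 × 2 × 3! = 4 × 6 = 24.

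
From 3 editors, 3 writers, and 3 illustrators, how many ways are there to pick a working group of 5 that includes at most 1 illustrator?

Split by how many illustrators are chosen (0 through 1).
Sum: C(3,0)·C(6,5) + C(3,1)·C(6,4) = 6 + 45 = 51.

51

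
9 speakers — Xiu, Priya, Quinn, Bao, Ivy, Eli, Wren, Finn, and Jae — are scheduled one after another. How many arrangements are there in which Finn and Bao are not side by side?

282240

There are 9! = 362880 arrangements in all. If Finn and Bao are adjacent, merging them into one block gives 2·(8)! = 80640 arrangements.
So 362880 − 80640 = 282240 arrangements keep them apart.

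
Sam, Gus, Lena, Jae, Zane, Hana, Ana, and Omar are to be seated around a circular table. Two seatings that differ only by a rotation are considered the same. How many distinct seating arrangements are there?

Seat Sam anywhere (absorbing the rotational symmetry), then permute the other 7: (7)! = 5040.

5040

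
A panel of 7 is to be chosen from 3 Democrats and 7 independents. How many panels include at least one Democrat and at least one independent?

119

Total 7-person selections from all 10: C(10,7) = 120.
Subtract selections that omit an entire group: no Democrats → C(7,7) = 1; no independents → C(3,7) = 0.
Both groups omitted at once is impossible, so 120 − 1 = 119.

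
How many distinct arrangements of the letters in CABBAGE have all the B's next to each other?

Treat the 2 copies of B as a single block. The multiset to arrange is then {BB, A, A, C, E, G}, 6 items in all.
That gives (6)!/(2!) = 360 arrangements.

360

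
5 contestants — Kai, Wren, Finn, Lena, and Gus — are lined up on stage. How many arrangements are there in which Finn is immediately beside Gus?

48

Glue Finn and Gus into one block (2 internal orders), leaving 4 units to arrange in a row.
So the count is 2·(4)! = 48.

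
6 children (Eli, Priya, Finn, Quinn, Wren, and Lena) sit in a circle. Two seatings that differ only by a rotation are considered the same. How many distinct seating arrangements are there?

120

Around a circle, 6 distinct people have 6!/6 = (5)! = 120 rotationally distinct seatings.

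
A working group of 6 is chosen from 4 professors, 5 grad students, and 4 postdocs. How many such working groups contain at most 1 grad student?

Split by how many grad students are chosen (0 through 1).
Sum: C(5,0)·C(8,6) + C(5,1)·C(8,5) = 28 + 280 = 308.

308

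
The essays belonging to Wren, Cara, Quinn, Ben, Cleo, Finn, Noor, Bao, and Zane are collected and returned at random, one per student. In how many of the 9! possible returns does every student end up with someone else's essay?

Count assignments avoiding every fixed point. For any j of the 9 students fixed to their own essay, the other 9−j can be arranged in (9−j)! ways.
By inclusion–exclusion this is Σ_{j=0}^{9} (−1)^j C(9,j)·(9−j)!.
Computing: 362880 − 362880 + 181440 − 60480 + 15120 − 3024 + 504 − 72 + 9 − 1 = 133496.

133496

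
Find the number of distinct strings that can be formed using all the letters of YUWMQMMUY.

15120

YUWMQMMUY has 9 letters with M appearing 3 times, U appearing twice, and Y appearing twice.
So there are 9! / (3!·2!·2!) = 15120 distinguishable arrangements.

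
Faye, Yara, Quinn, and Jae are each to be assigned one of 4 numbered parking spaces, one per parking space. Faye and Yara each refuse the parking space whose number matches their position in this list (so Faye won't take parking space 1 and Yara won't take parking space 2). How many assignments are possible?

14

Let Aᵢ (for i ∈ {1, 2}) be the placements that put person i in their forbidden parking space. Any j of these fix j positions, leaving (4−j)! ways to fill the rest, and there are C(2,j) ways to pick which j.
By inclusion–exclusion, the number of valid placements is Σ_{j=0}^{2} (−1)^j C(2,j)·(4−j)!.
Computing: 24 − 12 + 2 = 14.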